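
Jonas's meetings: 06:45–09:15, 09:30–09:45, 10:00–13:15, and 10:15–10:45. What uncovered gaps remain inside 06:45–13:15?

Covered (merged): 06:45–09:15, 09:30–09:45, 10:00–13:15.
Complement within 06:45–13:15: 09:15–09:30, 09:45–10:00.

09:15–09:30, 09:45–10:00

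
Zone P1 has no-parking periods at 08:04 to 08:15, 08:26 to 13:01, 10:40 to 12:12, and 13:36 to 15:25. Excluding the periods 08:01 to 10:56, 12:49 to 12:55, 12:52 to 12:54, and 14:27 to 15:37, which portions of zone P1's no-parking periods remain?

First set merges to 08:04-08:15, 08:26-13:01, 13:36-15:25.
Second set merges to 08:01-10:56, 12:49-12:55, 14:27-15:37.
08:04-08:15: fully covered by B → removed.
08:26-13:01 minus B → 10:56-12:49, 12:55-13:01.
13:36-15:25 minus B → 13:36-14:27.

10:56-12:49, 12:55-13:01, 13:36-14:27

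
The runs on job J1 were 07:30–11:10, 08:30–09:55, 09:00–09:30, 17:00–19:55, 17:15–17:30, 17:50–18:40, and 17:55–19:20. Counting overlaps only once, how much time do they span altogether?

Merged: 07:30-11:10, 17:00-19:55.
Lengths: 3 h 40 min + 2 h 55 min = 6 h 35 min.

6 h 35 min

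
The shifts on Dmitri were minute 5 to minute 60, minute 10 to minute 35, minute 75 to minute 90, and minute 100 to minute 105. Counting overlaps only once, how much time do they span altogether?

Merged: minute 5 to minute 60, minute 75 to minute 90, minute 100 to minute 105.
Lengths: 55 minutes + 15 minutes + 5 minutes = 75 minutes.

75 minutes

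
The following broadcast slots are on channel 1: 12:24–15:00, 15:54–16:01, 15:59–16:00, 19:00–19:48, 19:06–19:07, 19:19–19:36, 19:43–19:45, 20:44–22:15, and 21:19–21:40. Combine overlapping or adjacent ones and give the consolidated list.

15:54–16:01 is disjoint → start new block.
15:59–16:00 overlaps/touches 15:54–16:01 → extend to 15:54–16:01.
19:00–19:48 is disjoint → start new block.
19:06–19:07 overlaps/touches 19:00–19:48 → extend to 19:00–19:48.
19:19–19:36 overlaps/touches 19:00–19:48 → extend to 19:00–19:48.
19:43–19:45 overlaps/touches 19:00–19:48 → extend to 19:00–19:48.
20:44–22:15 is disjoint → start new block.
21:19–21:40 overlaps/touches 20:44–22:15 → extend to 20:44–22:15.

12:24–15:00, 15:54–16:01, 19:00–19:48, 20:44–22:15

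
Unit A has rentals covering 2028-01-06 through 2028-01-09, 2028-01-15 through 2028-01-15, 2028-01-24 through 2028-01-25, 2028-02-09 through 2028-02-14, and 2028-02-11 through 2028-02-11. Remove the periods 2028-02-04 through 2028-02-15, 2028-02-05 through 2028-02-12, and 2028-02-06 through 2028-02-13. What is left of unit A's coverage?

2028-01-06 through 2028-01-09, 2028-01-15 through 2028-01-15, 2028-01-24 through 2028-01-25

First set merges to 2028-01-06 through 2028-01-09, 2028-01-15 through 2028-01-15, 2028-01-24 through 2028-01-25, 2028-02-09 through 2028-02-14.
Second set merges to 2028-02-04 through 2028-02-15.
2028-01-06 through 2028-01-09: nothing removed.
2028-01-15 through 2028-01-15: nothing removed.
2028-01-24 through 2028-01-25: nothing removed.
2028-02-09 through 2028-02-14: entirely removed.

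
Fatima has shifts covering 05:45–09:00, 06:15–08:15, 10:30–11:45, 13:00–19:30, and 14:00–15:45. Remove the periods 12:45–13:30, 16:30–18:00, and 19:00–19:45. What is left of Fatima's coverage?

Merge the first list: 05:45–09:00, 10:30–11:45, 13:00–19:30.
05:45–09:00 is untouched.
10:30–11:45 is untouched.
13:00–19:30 with B removed leaves 13:30–16:30, 18:00–19:00.

05:45–09:00, 10:30–11:45, 13:30–16:30, 18:00–19:00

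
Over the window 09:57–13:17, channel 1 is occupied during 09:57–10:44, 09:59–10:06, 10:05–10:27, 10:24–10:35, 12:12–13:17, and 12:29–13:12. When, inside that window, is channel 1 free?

10:44–12:12

After merging, the occupied span is 09:57–10:44, 12:12–13:17.
Complement within 09:57–13:17: 10:44–12:12.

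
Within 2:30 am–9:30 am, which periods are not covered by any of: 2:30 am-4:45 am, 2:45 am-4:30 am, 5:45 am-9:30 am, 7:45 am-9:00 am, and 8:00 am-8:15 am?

4:45 am-5:45 am

The merged coverage is 2:30 am-4:45 am, 5:45 am-9:30 am.
Complement within 2:30 am-9:30 am: 4:45 am-5:45 am.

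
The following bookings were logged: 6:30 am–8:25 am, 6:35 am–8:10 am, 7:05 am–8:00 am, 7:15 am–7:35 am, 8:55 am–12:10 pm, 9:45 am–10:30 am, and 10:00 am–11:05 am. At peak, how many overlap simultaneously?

Walk the sorted start/end points keeping a running depth.
The depth first hits 4 at 7:15 am.

4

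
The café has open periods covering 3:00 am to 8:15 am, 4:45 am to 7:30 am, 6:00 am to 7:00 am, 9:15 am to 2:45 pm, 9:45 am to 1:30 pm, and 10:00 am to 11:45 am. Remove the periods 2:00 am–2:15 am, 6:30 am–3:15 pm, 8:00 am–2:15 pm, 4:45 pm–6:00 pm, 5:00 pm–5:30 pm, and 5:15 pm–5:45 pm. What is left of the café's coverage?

Merge the first list: 3:00 am–8:15 am, 9:15 am–2:45 pm.
Merge the second list: 2:00 am–2:15 am, 6:30 am–3:15 pm, 4:45 pm–6:00 pm.
3:00 am–8:15 am \ B = 3:00 am–6:30 am.
9:15 am–2:45 pm: entirely removed.

3:00 am–6:30 am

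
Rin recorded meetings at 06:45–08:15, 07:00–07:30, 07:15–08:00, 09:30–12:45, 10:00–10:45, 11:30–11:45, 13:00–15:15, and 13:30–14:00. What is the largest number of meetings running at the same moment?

3

Walk the sorted start/end points keeping a running depth.
The depth first hits 3 at 07:15.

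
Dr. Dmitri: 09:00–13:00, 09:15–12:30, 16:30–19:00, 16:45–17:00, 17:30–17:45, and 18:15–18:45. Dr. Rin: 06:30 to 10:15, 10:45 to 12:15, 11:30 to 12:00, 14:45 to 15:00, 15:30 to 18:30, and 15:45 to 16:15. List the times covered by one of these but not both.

Merge the first list: 09:00–13:00, 16:30–19:00.
Merge the second list: 06:30–10:15, 10:45–12:15, 14:45–15:00, 15:30–18:30.
A \ B = 10:15–10:45, 12:15–13:00, 18:30–19:00.
B \ A = 06:30–09:00, 14:45–15:00, 15:30–16:30.
Union of the two gives the symmetric difference.

06:30–09:00, 10:15–10:45, 12:15–13:00, 14:45–15:00, 15:30–16:30, 18:30–19:00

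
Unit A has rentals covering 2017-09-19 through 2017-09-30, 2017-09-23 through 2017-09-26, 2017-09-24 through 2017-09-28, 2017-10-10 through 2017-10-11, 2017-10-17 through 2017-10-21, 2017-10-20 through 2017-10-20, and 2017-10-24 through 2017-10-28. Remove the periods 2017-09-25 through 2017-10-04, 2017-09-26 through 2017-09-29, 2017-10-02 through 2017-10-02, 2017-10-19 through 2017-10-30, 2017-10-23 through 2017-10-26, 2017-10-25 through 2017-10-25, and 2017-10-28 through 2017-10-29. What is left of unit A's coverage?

2017-09-19 through 2017-09-24, 2017-10-10 through 2017-10-11, 2017-10-17 through 2017-10-18

A, merged: 2017-09-19 through 2017-09-30, 2017-10-10 through 2017-10-11, 2017-10-17 through 2017-10-21, 2017-10-24 through 2017-10-28.
B, merged: 2017-09-25 through 2017-10-04, 2017-10-19 through 2017-10-30.
2017-09-19 through 2017-09-30 minus B → 2017-09-19 through 2017-09-24.
2017-10-10 through 2017-10-11: no B overlap → unchanged.
2017-10-17 through 2017-10-21 minus B → 2017-10-17 through 2017-10-18.
2017-10-24 through 2017-10-28: fully covered by B → removed.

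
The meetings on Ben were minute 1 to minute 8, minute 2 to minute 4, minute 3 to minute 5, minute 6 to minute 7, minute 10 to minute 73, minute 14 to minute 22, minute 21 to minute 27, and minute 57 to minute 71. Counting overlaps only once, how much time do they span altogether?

Merged: minute 1 to minute 8, minute 10 to minute 73.
Lengths: 7 minutes + 63 minutes = 70 minutes.

70 minutes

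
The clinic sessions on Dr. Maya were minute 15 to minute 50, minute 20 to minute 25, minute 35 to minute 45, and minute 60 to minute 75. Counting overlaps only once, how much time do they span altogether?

Merged: minute 15 to minute 50, minute 60 to minute 75.
Lengths: 35 minutes + 15 minutes = 50 minutes.

50 minutes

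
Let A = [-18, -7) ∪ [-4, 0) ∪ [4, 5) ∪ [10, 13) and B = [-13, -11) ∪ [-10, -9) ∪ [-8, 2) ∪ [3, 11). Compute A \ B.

[-18, -13) ∪ [-11, -10) ∪ [-9, -8) ∪ [11, 13)

[-18, -7) \ B = [-18, -13), [-11, -10), [-9, -8).
[-4, 0): entirely removed.
[4, 5): entirely removed.
[10, 13) \ B = [11, 13).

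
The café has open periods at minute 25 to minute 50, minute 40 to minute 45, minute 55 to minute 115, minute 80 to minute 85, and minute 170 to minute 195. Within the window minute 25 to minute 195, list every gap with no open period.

minute 50 to minute 55, minute 115 to minute 170

The merged coverage is minute 25 to minute 50, minute 55 to minute 115, minute 170 to minute 195.
Complement within minute 25 to minute 195: minute 50 to minute 55, minute 115 to minute 170.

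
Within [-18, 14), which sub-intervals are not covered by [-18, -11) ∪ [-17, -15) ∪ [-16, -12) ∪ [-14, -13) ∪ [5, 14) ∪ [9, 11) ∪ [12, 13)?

The merged coverage is [-18, -11), [5, 14).
Uncovered inside [-18, 14): [-11, 5).

[-11, 5)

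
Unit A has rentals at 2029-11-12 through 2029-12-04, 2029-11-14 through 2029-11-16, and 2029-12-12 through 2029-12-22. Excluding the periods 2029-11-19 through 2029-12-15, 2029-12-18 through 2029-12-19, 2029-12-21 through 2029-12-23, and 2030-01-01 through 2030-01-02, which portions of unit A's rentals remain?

First set merges to 2029-11-12 through 2029-12-04, 2029-12-12 through 2029-12-22.
2029-11-12 through 2029-12-04 minus B → 2029-11-12 through 2029-11-18.
2029-12-12 through 2029-12-22 minus B → 2029-12-16 through 2029-12-17, 2029-12-20 through 2029-12-20.

2029-11-12 through 2029-11-18, 2029-12-16 through 2029-12-17, 2029-12-20 through 2029-12-20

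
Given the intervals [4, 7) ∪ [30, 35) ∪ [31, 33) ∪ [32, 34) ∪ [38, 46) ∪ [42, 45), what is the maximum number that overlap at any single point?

Walk the sorted start/end points keeping a running depth.
The depth first hits 3 at 32.

3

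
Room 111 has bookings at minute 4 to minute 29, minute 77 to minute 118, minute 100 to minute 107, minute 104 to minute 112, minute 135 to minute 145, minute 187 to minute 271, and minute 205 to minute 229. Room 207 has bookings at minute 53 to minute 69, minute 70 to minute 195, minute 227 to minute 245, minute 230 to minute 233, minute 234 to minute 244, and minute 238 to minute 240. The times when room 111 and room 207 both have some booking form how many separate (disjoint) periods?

4

Merge the first list: minute 4 to minute 29, minute 77 to minute 118, minute 135 to minute 145, minute 187 to minute 271.
Merge the second list: minute 53 to minute 69, minute 70 to minute 195, minute 227 to minute 245.
A ∩ B = minute 77 to minute 118, minute 135 to minute 145, minute 187 to minute 195, minute 227 to minute 245.
That is 4 disjoint pieces.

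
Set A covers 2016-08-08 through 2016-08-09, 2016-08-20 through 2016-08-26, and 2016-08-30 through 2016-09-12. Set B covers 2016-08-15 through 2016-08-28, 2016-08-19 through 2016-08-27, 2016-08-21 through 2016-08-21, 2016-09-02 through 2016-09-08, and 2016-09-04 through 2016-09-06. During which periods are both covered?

Merge the second list: 2016-08-15 through 2016-08-28, 2016-09-02 through 2016-09-08.
2016-08-08 through 2016-08-09 falls entirely outside B.
2016-08-20 through 2016-08-26 overlaps B on 2016-08-20 through 2016-08-26.
2016-08-30 through 2016-09-12 overlaps B on 2016-09-02 through 2016-09-08.

2016-08-20 through 2016-08-26, 2016-09-02 through 2016-09-08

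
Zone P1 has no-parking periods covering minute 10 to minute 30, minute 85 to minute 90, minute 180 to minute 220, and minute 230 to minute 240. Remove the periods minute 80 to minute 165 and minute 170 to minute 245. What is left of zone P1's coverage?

minute 10 to minute 30: nothing removed.
minute 85 to minute 90: entirely removed.
minute 180 to minute 220: entirely removed.
minute 230 to minute 240: entirely removed.

minute 10 to minute 30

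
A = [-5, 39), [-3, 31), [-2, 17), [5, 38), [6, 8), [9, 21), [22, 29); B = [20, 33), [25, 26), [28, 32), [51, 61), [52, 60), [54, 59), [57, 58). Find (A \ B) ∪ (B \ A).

[-5, 20) ∪ [33, 39) ∪ [51, 61)

Merge the first list: [-5, 39).
Merge the second list: [20, 33), [51, 61).
A \ B = [-5, 20), [33, 39).
B \ A = [51, 61).
Union of the two gives the symmetric difference.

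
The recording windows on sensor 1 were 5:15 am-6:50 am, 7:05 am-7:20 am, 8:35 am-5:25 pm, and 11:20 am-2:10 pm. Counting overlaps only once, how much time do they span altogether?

Merged: 5:15 am–6:50 am, 7:05 am–7:20 am, 8:35 am–5:25 pm.
Lengths: 1 h 35 min + 15 min + 8 h 50 min = 10 h 40 min.

10 h 40 min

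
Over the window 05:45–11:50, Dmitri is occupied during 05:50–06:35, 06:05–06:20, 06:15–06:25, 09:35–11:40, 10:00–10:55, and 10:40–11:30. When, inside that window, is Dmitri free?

05:45–05:50, 06:35–09:35, 11:40–11:50

After merging, the occupied span is 05:50–06:35, 09:35–11:40.
Complement within 05:45–11:50: 05:45–05:50, 06:35–09:35, 11:40–11:50.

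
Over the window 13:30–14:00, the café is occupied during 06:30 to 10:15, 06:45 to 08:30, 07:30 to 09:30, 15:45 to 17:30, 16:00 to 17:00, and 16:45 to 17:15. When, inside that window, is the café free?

13:30-14:00

After merging, the occupied span is 06:30-10:15, 15:45-17:30.
Gaps within 13:30-14:00: 13:30-14:00.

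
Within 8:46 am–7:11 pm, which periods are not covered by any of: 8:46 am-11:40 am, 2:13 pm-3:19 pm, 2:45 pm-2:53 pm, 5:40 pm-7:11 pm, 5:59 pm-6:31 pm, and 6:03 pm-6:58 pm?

After merging, the occupied span is 8:46 am–11:40 am, 2:13 pm–3:19 pm, 5:40 pm–7:11 pm.
Complement within 8:46 am–7:11 pm: 11:40 am–2:13 pm, 3:19 pm–5:40 pm.

11:40 am–2:13 pm, 3:19 pm–5:40 pm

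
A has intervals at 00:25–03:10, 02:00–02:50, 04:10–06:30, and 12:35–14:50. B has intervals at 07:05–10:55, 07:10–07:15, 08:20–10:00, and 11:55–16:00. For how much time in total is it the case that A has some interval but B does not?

5 h 5 min

Merge the first list: 00:25–03:10, 04:10–06:30, 12:35–14:50.
Merge the second list: 07:05–10:55, 11:55–16:00.
A \ B = 00:25–03:10, 04:10–06:30.
Total: 2 h 45 min + 2 h 20 min = 5 h 5 min.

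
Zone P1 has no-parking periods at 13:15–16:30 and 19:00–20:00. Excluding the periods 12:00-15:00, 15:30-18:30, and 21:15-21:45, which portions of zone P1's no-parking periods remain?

13:15–16:30 minus B → 15:00–15:30.
19:00–20:00: no B overlap → unchanged.

15:00–15:30, 19:00–20:00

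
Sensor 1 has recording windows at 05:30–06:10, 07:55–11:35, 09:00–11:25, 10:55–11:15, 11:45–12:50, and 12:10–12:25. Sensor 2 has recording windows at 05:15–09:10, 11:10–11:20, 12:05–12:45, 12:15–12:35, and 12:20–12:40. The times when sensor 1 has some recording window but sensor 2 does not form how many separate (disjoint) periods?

4

Merge the first list: 05:30–06:10, 07:55–11:35, 11:45–12:50.
Merge the second list: 05:15–09:10, 11:10–11:20, 12:05–12:45.
A \ B = 09:10–11:10, 11:20–11:35, 11:45–12:05, 12:45–12:50.
That is 4 disjoint pieces.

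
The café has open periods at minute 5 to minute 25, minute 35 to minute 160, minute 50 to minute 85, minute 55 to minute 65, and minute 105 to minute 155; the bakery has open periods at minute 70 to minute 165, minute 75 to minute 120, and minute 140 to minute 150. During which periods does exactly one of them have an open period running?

Merge the first list: minute 5 to minute 25, minute 35 to minute 160.
Merge the second list: minute 70 to minute 165.
A but not B: minute 5 to minute 25, minute 35 to minute 70.
B but not A: minute 160 to minute 165.
Combining gives A △ B.

minute 5 to minute 25, minute 35 to minute 70, minute 160 to minute 165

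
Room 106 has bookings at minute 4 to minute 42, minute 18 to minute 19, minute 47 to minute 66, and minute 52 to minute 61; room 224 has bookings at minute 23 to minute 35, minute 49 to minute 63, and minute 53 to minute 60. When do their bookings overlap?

minute 23 to minute 35, minute 49 to minute 63

A, merged: minute 4 to minute 42, minute 47 to minute 66.
B, merged: minute 23 to minute 35, minute 49 to minute 63.
minute 4 to minute 42 overlaps B on minute 23 to minute 35.
minute 47 to minute 66 overlaps B on minute 49 to minute 63.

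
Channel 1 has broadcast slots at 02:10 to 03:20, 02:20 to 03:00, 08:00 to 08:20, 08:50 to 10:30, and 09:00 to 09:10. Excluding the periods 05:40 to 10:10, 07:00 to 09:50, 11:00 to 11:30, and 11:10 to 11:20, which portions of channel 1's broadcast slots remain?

02:10–03:20, 10:10–10:30

Merge the first list: 02:10–03:20, 08:00–08:20, 08:50–10:30.
Merge the second list: 05:40–10:10, 11:00–11:30.
02:10–03:20: no B overlap → unchanged.
08:00–08:20: fully covered by B → removed.
08:50–10:30 minus B → 10:10–10:30.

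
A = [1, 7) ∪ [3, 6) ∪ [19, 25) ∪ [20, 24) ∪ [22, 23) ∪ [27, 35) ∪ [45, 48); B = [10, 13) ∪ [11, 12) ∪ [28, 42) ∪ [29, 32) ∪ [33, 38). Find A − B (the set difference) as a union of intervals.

[1, 7) ∪ [19, 25) ∪ [27, 28) ∪ [45, 48)

A, merged: [1, 7), [19, 25), [27, 35), [45, 48).
B, merged: [10, 13), [28, 42).
[1, 7): nothing removed.
[19, 25): nothing removed.
[27, 35) \ B = [27, 28).
[45, 48): nothing removed.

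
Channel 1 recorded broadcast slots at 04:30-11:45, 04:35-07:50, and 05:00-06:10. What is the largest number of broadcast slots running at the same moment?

3

Sweep endpoints in order; track running count of active intervals.
Peak of 3 reached at 05:00.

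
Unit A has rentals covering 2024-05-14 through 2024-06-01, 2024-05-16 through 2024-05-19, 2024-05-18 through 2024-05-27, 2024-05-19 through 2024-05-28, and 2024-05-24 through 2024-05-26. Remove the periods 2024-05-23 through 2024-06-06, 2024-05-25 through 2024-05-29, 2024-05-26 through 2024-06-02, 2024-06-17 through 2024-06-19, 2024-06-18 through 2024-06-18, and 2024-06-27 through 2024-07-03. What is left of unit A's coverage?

2024-05-14 through 2024-05-22

A, merged: 2024-05-14 through 2024-06-01.
B, merged: 2024-05-23 through 2024-06-06, 2024-06-17 through 2024-06-19, 2024-06-27 through 2024-07-03.
2024-05-14 through 2024-06-01 \ B = 2024-05-14 through 2024-05-22.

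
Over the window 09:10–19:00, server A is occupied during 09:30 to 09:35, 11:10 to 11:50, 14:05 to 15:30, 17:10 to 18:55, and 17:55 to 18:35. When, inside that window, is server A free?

After merging, the occupied span is 09:30–09:35, 11:10–11:50, 14:05–15:30, 17:10–18:55.
Complement within 09:10–19:00: 09:10–09:30, 09:35–11:10, 11:50–14:05, 15:30–17:10, 18:55–19:00.

09:10–09:30, 09:35–11:10, 11:50–14:05, 15:30–17:10, 18:55–19:00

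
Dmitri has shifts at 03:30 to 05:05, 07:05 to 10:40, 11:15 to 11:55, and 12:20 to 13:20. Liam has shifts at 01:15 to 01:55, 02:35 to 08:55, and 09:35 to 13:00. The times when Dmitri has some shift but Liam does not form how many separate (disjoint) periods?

A \ B = 08:55–09:35, 13:00–13:20.
That is 2 disjoint pieces.

2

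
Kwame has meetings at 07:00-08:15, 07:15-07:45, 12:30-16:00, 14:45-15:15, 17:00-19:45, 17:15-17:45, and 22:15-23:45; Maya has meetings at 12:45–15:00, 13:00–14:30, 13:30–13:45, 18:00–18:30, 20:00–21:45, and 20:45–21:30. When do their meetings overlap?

First set merges to 07:00-08:15, 12:30-16:00, 17:00-19:45, 22:15-23:45.
Second set merges to 12:45-15:00, 18:00-18:30, 20:00-21:45.
07:00-08:15: no overlap with the second set.
12:30-16:00 meets the second set on 12:45-15:00.
17:00-19:45 meets the second set on 18:00-18:30.
22:15-23:45: no overlap with the second set.

12:45-15:00, 18:00-18:30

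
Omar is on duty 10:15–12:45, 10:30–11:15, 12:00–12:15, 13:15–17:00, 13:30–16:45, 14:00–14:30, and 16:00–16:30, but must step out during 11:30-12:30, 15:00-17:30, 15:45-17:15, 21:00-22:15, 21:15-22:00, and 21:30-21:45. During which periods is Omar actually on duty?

10:15–11:30, 12:30–12:45, 13:15–15:00

First set merges to 10:15–12:45, 13:15–17:00.
Second set merges to 11:30–12:30, 15:00–17:30, 21:00–22:15.
10:15–12:45 with B removed leaves 10:15–11:30, 12:30–12:45.
13:15–17:00 with B removed leaves 13:15–15:00.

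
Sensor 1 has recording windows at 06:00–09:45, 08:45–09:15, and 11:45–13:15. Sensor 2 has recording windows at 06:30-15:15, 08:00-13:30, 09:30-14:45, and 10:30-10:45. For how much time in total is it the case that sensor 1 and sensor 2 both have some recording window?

First set merges to 06:00–09:45, 11:45–13:15.
Second set merges to 06:30–15:15.
A ∩ B = 06:30–09:45, 11:45–13:15.
Total: 3 h 15 min + 1 h 30 min = 4 h 45 min.

4 h 45 min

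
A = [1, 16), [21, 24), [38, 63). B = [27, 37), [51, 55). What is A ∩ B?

[51, 55)

[1, 16) falls entirely outside B.
[21, 24) falls entirely outside B.
[38, 63) overlaps B on [51, 55).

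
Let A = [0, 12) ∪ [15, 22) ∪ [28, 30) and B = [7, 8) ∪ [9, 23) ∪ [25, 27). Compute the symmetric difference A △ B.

A \ B = [0, 7), [8, 9), [28, 30).
B \ A = [12, 15), [22, 23), [25, 27).
Union of the two gives the symmetric difference.

[0, 7) ∪ [8, 9) ∪ [12, 15) ∪ [22, 23) ∪ [25, 27) ∪ [28, 30)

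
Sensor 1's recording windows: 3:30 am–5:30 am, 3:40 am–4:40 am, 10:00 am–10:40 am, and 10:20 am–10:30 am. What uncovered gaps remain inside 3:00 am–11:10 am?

3:00 am-3:30 am, 5:30 am-10:00 am, 10:40 am-11:10 am

The merged coverage is 3:30 am-5:30 am, 10:00 am-10:40 am.
Gaps within 3:00 am-11:10 am: 3:00 am-3:30 am, 5:30 am-10:00 am, 10:40 am-11:10 am.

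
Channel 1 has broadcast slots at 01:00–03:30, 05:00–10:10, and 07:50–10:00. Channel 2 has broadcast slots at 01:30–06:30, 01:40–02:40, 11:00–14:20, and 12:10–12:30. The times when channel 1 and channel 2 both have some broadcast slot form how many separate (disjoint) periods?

Merge the first list: 01:00-03:30, 05:00-10:10.
Merge the second list: 01:30-06:30, 11:00-14:20.
A ∩ B = 01:30-03:30, 05:00-06:30.
That is 2 disjoint pieces.

2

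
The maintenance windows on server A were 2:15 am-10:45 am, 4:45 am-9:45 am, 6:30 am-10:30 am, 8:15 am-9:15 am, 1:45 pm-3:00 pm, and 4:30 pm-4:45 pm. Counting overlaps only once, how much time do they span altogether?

Merged: 2:15 am–10:45 am, 1:45 pm–3:00 pm, 4:30 pm–4:45 pm.
Lengths: 8 h 30 min + 1 h 15 min + 15 min = 10 h.

10 h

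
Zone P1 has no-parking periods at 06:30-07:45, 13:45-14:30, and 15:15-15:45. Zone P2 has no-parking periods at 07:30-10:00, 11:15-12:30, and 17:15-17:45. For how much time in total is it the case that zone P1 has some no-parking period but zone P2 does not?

A \ B = 06:30–07:30, 13:45–14:30, 15:15–15:45.
Total: 1 h + 45 min + 30 min = 2 h 15 min.

2 h 15 min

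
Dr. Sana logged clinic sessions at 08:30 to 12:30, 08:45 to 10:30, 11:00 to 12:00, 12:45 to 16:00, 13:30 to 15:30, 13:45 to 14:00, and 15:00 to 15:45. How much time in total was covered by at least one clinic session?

7 h 15 min

Merged: 08:30-12:30, 12:45-16:00.
Lengths: 4 h + 3 h 15 min = 7 h 15 min.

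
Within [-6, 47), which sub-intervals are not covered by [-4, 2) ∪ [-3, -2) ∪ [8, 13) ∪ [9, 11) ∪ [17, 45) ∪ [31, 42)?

Covered (merged): [-4, 2), [8, 13), [17, 45).
Uncovered inside [-6, 47): [-6, -4), [2, 8), [13, 17), [45, 47).

[-6, -4) ∪ [2, 8) ∪ [13, 17) ∪ [45, 47)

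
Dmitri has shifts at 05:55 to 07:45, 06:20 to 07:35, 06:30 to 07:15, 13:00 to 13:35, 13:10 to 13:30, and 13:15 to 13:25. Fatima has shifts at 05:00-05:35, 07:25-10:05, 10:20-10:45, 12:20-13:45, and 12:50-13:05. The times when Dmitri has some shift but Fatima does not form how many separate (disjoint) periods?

1

Merge the first list: 05:55–07:45, 13:00–13:35.
Merge the second list: 05:00–05:35, 07:25–10:05, 10:20–10:45, 12:20–13:45.
A \ B = 05:55–07:25.
That is 1 disjoint piece.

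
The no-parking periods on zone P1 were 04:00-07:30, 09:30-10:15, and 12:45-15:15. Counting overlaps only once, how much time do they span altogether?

6 h 45 min

Merged: 04:00–07:30, 09:30–10:15, 12:45–15:15.
Lengths: 3 h 30 min + 45 min + 2 h 30 min = 6 h 45 min.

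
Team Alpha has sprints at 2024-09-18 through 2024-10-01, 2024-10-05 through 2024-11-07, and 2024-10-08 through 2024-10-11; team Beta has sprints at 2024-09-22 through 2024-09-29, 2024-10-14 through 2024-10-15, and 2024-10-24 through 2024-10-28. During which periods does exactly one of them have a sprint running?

2024-09-18 through 2024-09-21, 2024-09-30 through 2024-10-01, 2024-10-05 through 2024-10-13, 2024-10-16 through 2024-10-23, 2024-10-29 through 2024-11-07

First set merges to 2024-09-18 through 2024-10-01, 2024-10-05 through 2024-11-07.
A \ B = 2024-09-18 through 2024-09-21, 2024-09-30 through 2024-10-01, 2024-10-05 through 2024-10-13, 2024-10-16 through 2024-10-23, 2024-10-29 through 2024-11-07.
B \ A = none.
Union of the two gives the symmetric difference.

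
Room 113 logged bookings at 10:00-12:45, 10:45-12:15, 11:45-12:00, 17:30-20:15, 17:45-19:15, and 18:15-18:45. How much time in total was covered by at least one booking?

Merged: 10:00–12:45, 17:30–20:15.
Lengths: 2 h 45 min + 2 h 45 min = 5 h 30 min.

5 h 30 min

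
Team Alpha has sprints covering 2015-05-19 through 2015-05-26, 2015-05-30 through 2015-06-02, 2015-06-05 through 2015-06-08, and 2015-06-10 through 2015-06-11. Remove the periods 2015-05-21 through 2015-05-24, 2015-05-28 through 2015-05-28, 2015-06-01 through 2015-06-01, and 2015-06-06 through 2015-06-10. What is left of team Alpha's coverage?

2015-05-19 through 2015-05-26 \ B = 2015-05-19 through 2015-05-20, 2015-05-25 through 2015-05-26.
2015-05-30 through 2015-06-02 \ B = 2015-05-30 through 2015-05-31, 2015-06-02 through 2015-06-02.
2015-06-05 through 2015-06-08 \ B = 2015-06-05 through 2015-06-05.
2015-06-10 through 2015-06-11 \ B = 2015-06-11 through 2015-06-11.

2015-05-19 through 2015-05-20, 2015-05-25 through 2015-05-26, 2015-05-30 through 2015-05-31, 2015-06-02 through 2015-06-02, 2015-06-05 through 2015-06-05, 2015-06-11 through 2015-06-11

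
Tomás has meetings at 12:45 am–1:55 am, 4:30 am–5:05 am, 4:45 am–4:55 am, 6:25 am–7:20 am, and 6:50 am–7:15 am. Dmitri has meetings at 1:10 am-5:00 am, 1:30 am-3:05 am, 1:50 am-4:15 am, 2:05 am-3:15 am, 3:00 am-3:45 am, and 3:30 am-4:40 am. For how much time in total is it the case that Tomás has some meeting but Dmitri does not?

1 h 25 min

A, merged: 12:45 am–1:55 am, 4:30 am–5:05 am, 6:25 am–7:20 am.
B, merged: 1:10 am–5:00 am.
A \ B = 12:45 am–1:10 am, 5:00 am–5:05 am, 6:25 am–7:20 am.
Total: 25 min + 5 min + 55 min = 1 h 25 min.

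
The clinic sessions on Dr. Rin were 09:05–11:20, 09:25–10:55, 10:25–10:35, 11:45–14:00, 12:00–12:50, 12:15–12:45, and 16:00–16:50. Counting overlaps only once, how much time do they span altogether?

Merged: 09:05–11:20, 11:45–14:00, 16:00–16:50.
Lengths: 2 h 15 min + 2 h 15 min + 50 min = 5 h 20 min.

5 h 20 min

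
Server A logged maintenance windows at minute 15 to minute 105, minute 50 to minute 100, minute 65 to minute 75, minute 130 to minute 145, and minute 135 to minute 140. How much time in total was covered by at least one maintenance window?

Merged: minute 15 to minute 105, minute 130 to minute 145.
Lengths: 90 minutes + 15 minutes = 105 minutes.

105 minutes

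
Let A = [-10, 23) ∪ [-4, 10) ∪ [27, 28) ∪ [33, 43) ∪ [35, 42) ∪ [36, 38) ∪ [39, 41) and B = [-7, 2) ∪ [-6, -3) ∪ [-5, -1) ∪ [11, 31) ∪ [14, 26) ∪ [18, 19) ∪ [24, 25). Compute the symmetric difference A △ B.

[-10, -7) ∪ [2, 11) ∪ [23, 27) ∪ [28, 31) ∪ [33, 43)

Merge the first list: [-10, 23), [27, 28), [33, 43).
Merge the second list: [-7, 2), [11, 31).
Only in the first: [-10, -7), [2, 11), [33, 43).
Only in the second: [23, 27), [28, 31).
Together these are the periods covered by exactly one.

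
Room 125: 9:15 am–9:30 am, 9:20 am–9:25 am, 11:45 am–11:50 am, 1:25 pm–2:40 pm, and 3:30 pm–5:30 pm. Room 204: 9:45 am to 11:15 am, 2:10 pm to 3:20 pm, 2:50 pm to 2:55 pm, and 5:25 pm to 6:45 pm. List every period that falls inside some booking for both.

A, merged: 9:15 am-9:30 am, 11:45 am-11:50 am, 1:25 pm-2:40 pm, 3:30 pm-5:30 pm.
B, merged: 9:45 am-11:15 am, 2:10 pm-3:20 pm, 5:25 pm-6:45 pm.
9:15 am-9:30 am falls entirely outside B.
11:45 am-11:50 am falls entirely outside B.
1:25 pm-2:40 pm overlaps B on 2:10 pm-2:40 pm.
3:30 pm-5:30 pm overlaps B on 5:25 pm-5:30 pm.

2:10 pm-2:40 pm, 5:25 pm-5:30 pm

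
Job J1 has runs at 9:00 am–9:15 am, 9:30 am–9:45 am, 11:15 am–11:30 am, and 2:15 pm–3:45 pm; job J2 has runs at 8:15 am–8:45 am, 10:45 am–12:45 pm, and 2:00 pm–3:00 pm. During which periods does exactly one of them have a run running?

8:15 am–8:45 am, 9:00 am–9:15 am, 9:30 am–9:45 am, 10:45 am–11:15 am, 11:30 am–12:45 pm, 2:00 pm–2:15 pm, 3:00 pm–3:45 pm

A \ B = 9:00 am–9:15 am, 9:30 am–9:45 am, 3:00 pm–3:45 pm.
B \ A = 8:15 am–8:45 am, 10:45 am–11:15 am, 11:30 am–12:45 pm, 2:00 pm–2:15 pm.
Union of the two gives the symmetric difference.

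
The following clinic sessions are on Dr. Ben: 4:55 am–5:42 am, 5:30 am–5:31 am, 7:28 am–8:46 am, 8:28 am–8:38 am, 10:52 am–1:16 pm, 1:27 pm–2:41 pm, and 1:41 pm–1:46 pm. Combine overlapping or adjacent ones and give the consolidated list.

4:55 am–5:42 am, 7:28 am–8:46 am, 10:52 am–1:16 pm, 1:27 pm–2:41 pm

5:30 am–5:31 am overlaps/touches 4:55 am–5:42 am → extend to 4:55 am–5:42 am.
7:28 am–8:46 am is disjoint → start new block.
8:28 am–8:38 am overlaps/touches 7:28 am–8:46 am → extend to 7:28 am–8:46 am.
10:52 am–1:16 pm is disjoint → start new block.
1:27 pm–2:41 pm is disjoint → start new block.
1:41 pm–1:46 pm overlaps/touches 1:27 pm–2:41 pm → extend to 1:27 pm–2:41 pm.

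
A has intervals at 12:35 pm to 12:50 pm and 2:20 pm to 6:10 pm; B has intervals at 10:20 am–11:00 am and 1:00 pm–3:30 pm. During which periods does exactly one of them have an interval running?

A but not B: 12:35 pm–12:50 pm, 3:30 pm–6:10 pm.
B but not A: 10:20 am–11:00 am, 1:00 pm–2:20 pm.
Combining gives A △ B.

10:20 am–11:00 am, 12:35 pm–12:50 pm, 1:00 pm–2:20 pm, 3:30 pm–6:10 pm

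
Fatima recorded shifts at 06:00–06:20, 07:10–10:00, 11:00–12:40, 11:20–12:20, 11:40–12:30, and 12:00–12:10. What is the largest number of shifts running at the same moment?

4

Walk the sorted start/end points keeping a running depth.
The depth first hits 4 at 12:00.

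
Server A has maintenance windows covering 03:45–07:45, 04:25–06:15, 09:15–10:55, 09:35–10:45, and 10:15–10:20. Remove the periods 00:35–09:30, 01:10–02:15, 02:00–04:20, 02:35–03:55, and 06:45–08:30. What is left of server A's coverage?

First set merges to 03:45–07:45, 09:15–10:55.
Second set merges to 00:35–09:30.
03:45–07:45 lies entirely inside B → drops out.
09:15–10:55 with B removed leaves 09:30–10:55.

09:30–10:55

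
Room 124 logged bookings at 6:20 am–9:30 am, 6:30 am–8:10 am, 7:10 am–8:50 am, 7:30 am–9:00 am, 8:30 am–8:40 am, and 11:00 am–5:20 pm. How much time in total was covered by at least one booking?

Merged: 6:20 am-9:30 am, 11:00 am-5:20 pm.
Lengths: 3 h 10 min + 6 h 20 min = 9 h 30 min.

9 h 30 min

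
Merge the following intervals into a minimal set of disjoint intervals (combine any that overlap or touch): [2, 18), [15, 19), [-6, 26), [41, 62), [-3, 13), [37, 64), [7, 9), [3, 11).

Sort by start: [-6, 26), [-3, 13), [2, 18), [3, 11), [7, 9), [15, 19), [37, 64), [41, 62).
[-3, 13) overlaps/touches [-6, 26) → extend to [-6, 26).
[2, 18) overlaps/touches [-6, 26) → extend to [-6, 26).
[3, 11) overlaps/touches [-6, 26) → extend to [-6, 26).
[7, 9) overlaps/touches [-6, 26) → extend to [-6, 26).
[15, 19) overlaps/touches [-6, 26) → extend to [-6, 26).
[37, 64) is disjoint → start new block.
[41, 62) overlaps/touches [37, 64) → extend to [37, 64).

[-6, 26) ∪ [37, 64)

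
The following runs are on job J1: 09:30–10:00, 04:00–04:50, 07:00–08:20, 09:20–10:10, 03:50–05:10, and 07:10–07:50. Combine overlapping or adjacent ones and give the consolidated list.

Sort by start: 03:50–05:10, 04:00–04:50, 07:00–08:20, 07:10–07:50, 09:20–10:10, 09:30–10:00.
04:00–04:50 overlaps/touches 03:50–05:10 → extend to 03:50–05:10.
07:00–08:20 is disjoint → start new block.
07:10–07:50 overlaps/touches 07:00–08:20 → extend to 07:00–08:20.
09:20–10:10 is disjoint → start new block.
09:30–10:00 overlaps/touches 09:20–10:10 → extend to 09:20–10:10.

03:50–05:10, 07:00–08:20, 09:20–10:10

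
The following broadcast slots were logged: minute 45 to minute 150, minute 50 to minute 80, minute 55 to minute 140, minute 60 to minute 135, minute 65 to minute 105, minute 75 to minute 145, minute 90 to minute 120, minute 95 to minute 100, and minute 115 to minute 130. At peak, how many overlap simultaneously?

Sweep endpoints in order; track running count of active intervals.
Peak of 7 reached at minute 95.

7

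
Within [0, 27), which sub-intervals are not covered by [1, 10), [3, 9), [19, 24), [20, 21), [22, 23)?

Covered (merged): [1, 10), [19, 24).
Gaps within [0, 27): [0, 1), [10, 19), [24, 27).

[0, 1) ∪ [10, 19) ∪ [24, 27)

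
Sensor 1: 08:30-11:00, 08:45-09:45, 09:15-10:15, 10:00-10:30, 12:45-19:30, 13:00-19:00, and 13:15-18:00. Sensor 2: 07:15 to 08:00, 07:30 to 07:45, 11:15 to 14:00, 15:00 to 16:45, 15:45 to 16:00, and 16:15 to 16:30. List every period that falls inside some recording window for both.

12:45–14:00, 15:00–16:45

Merge the first list: 08:30–11:00, 12:45–19:30.
Merge the second list: 07:15–08:00, 11:15–14:00, 15:00–16:45.
08:30–11:00 meets no B interval.
12:45–19:30 ∩ B → 12:45–14:00, 15:00–16:45.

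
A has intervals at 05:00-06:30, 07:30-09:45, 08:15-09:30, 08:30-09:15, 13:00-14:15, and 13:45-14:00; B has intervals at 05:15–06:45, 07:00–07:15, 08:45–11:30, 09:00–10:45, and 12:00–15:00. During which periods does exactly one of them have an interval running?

A, merged: 05:00-06:30, 07:30-09:45, 13:00-14:15.
B, merged: 05:15-06:45, 07:00-07:15, 08:45-11:30, 12:00-15:00.
Only in the first: 05:00-05:15, 07:30-08:45.
Only in the second: 06:30-06:45, 07:00-07:15, 09:45-11:30, 12:00-13:00, 14:15-15:00.
Together these are the periods covered by exactly one.

05:00-05:15, 06:30-06:45, 07:00-07:15, 07:30-08:45, 09:45-11:30, 12:00-13:00, 14:15-15:00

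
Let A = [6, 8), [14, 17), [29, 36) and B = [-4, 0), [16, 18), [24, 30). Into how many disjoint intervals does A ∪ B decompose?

A ∪ B = [-4, 0), [6, 8), [14, 18), [24, 36).
That is 4 disjoint pieces.

4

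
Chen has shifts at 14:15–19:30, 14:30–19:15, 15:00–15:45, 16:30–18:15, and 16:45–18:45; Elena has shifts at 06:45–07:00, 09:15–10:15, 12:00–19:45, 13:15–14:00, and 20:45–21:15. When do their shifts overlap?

A, merged: 14:15–19:30.
B, merged: 06:45–07:00, 09:15–10:15, 12:00–19:45, 20:45–21:15.
14:15–19:30 meets the second set on 14:15–19:30.

14:15–19:30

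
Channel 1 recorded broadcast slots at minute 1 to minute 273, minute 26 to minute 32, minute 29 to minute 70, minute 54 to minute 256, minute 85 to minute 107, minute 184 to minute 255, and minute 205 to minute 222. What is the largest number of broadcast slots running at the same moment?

4

At minute 205, 4 of the intervals are simultaneously active.
No point has more.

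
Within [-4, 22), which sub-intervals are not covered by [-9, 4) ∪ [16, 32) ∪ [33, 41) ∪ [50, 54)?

After merging, the occupied span is [-9, 4), [16, 32), [33, 41), [50, 54).
Uncovered inside [-4, 22): [4, 16).

[4, 16)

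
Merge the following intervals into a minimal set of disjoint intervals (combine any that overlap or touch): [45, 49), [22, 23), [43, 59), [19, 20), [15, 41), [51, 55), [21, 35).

[15, 41) ∪ [43, 59)

Sort by start: [15, 41), [19, 20), [21, 35), [22, 23), [43, 59), [45, 49), [51, 55).
[19, 20) overlaps/touches [15, 41) → extend to [15, 41).
[21, 35) overlaps/touches [15, 41) → extend to [15, 41).
[22, 23) overlaps/touches [15, 41) → extend to [15, 41).
[43, 59) is disjoint → start new block.
[45, 49) overlaps/touches [43, 59) → extend to [43, 59).
[51, 55) overlaps/touches [43, 59) → extend to [43, 59).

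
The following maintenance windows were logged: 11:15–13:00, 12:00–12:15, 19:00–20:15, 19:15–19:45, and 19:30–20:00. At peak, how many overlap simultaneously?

At 19:30, 3 of the intervals are simultaneously active.
No point has more.

3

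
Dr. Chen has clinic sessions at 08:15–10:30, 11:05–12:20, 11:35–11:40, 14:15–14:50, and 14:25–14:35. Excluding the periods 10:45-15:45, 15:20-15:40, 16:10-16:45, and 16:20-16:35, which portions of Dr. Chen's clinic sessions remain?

08:15-10:30

First set merges to 08:15-10:30, 11:05-12:20, 14:15-14:50.
Second set merges to 10:45-15:45, 16:10-16:45.
08:15-10:30: no B overlap → unchanged.
11:05-12:20: fully covered by B → removed.
14:15-14:50: fully covered by B → removed.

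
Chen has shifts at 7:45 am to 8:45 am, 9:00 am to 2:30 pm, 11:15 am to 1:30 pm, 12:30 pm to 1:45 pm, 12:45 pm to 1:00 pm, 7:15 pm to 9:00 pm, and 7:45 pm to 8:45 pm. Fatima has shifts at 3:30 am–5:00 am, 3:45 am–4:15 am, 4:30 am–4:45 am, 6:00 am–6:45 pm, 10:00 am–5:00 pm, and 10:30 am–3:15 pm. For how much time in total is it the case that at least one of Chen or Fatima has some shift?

A, merged: 7:45 am-8:45 am, 9:00 am-2:30 pm, 7:15 pm-9:00 pm.
B, merged: 3:30 am-5:00 am, 6:00 am-6:45 pm.
A ∪ B = 3:30 am-5:00 am, 6:00 am-6:45 pm, 7:15 pm-9:00 pm.
Total: 1 h 30 min + 12 h 45 min + 1 h 45 min = 16 h.

16 h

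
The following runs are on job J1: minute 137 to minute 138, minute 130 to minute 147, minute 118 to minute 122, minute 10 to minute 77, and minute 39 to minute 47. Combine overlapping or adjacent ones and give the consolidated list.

Sort by start: minute 10 to minute 77, minute 39 to minute 47, minute 118 to minute 122, minute 130 to minute 147, minute 137 to minute 138.
minute 39 to minute 47 overlaps/touches minute 10 to minute 77 → extend to minute 10 to minute 77.
minute 118 to minute 122 is disjoint → start new block.
minute 130 to minute 147 is disjoint → start new block.
minute 137 to minute 138 overlaps/touches minute 130 to minute 147 → extend to minute 130 to minute 147.

minute 10 to minute 77, minute 118 to minute 122, minute 130 to minute 147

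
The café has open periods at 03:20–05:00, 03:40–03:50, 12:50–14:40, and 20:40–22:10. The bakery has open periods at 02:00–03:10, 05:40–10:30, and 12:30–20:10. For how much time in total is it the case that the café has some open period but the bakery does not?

3 h 10 min

Merge the first list: 03:20-05:00, 12:50-14:40, 20:40-22:10.
A \ B = 03:20-05:00, 20:40-22:10.
Total: 1 h 40 min + 1 h 30 min = 3 h 10 min.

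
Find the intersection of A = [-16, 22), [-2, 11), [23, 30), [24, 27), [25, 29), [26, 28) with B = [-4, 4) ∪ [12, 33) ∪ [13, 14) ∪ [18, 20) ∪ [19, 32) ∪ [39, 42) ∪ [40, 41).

[-4, 4) ∪ [12, 22) ∪ [23, 30)

First set merges to [-16, 22), [23, 30).
Second set merges to [-4, 4), [12, 33), [39, 42).
[-16, 22) ∩ B → [-4, 4), [12, 22).
[23, 30) ∩ B → [23, 30).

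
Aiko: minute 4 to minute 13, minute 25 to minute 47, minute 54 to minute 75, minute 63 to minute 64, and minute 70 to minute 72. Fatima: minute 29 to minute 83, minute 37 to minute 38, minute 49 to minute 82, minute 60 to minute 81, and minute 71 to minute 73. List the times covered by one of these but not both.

Merge the first list: minute 4 to minute 13, minute 25 to minute 47, minute 54 to minute 75.
Merge the second list: minute 29 to minute 83.
A \ B = minute 4 to minute 13, minute 25 to minute 29.
B \ A = minute 47 to minute 54, minute 75 to minute 83.
Union of the two gives the symmetric difference.

minute 4 to minute 13, minute 25 to minute 29, minute 47 to minute 54, minute 75 to minute 83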